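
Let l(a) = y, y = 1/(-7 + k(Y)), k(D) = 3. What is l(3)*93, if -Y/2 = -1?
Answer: -93/4 ≈ -23.250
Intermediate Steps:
Y = 2 (Y = -2*(-1) = 2)
y = -¼ (y = 1/(-7 + 3) = 1/(-4) = -¼ ≈ -0.25000)
l(a) = -¼
l(3)*93 = -¼*93 = -93/4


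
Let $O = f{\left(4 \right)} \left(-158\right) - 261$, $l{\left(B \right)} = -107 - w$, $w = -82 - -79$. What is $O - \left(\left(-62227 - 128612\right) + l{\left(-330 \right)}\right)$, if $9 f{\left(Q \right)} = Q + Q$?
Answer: $\frac{1714874}{9} \approx 1.9054 \cdot 10^{5}$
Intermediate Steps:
$w = -3$ ($w = -82 + 79 = -3$)
$l{\left(B \right)} = -104$ ($l{\left(B \right)} = -107 - -3 = -107 + 3 = -104$)
$f{\left(Q \right)} = \frac{2 Q}{9}$ ($f{\left(Q \right)} = \frac{Q + Q}{9} = \frac{2 Q}{9}$)
$O = - \frac{3613}{9}$ ($O = \frac{2}{9} \cdot 4 \left(-158\right) - 261 = \frac{8}{9} \left(-158\right) - 261 = - \frac{1264}{9} - 261 = - \frac{3613}{9} \approx -401.44$)
$O - \left(\left(-62227 - 128612\right) + l{\left(-330 \right)}\right) = - \frac{3613}{9} - \left(\left(-62227 - 128612\right) - 104\right) = - \frac{3613}{9} - \left(-190839 - 104\right) = - \frac{3613}{9} - -190943 = - \frac{3613}{9} + 190943 = \frac{1714874}{9}$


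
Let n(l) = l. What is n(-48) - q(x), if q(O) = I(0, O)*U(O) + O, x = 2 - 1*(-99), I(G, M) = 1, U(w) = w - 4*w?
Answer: 154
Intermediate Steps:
U(w) = -3*w
x = 101 (x = 2 + 99 = 101)
q(O) = -2*O (q(O) = 1*(-3*O) + O = -3*O + O = -2*O)
n(-48) - q(x) = -48 - (-2)*101 = -48 - 1*(-202) = -48 + 202 = 154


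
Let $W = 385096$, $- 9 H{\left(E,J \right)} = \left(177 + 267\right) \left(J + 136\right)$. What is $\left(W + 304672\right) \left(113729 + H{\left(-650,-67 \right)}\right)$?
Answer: $76098654600$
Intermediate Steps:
$H{\left(E,J \right)} = - \frac{20128}{3} - \frac{148 J}{3}$ ($H{\left(E,J \right)} = - \frac{\left(177 + 267\right) \left(J + 136\right)}{9} = - \frac{444 \left(136 + J\right)}{9} = - \frac{60384 + 444 J}{9} = - \frac{20128}{3} - \frac{148 J}{3}$)
$\left(W + 304672\right) \left(113729 + H{\left(-650,-67 \right)}\right) = \left(385096 + 304672\right) \left(113729 - 3404\right) = 689768 \left(113729 + \left(- \frac{20128}{3} + \frac{9916}{3}\right)\right) = 689768 \left(113729 - 3404\right) = 689768 \cdot 110325 = 76098654600$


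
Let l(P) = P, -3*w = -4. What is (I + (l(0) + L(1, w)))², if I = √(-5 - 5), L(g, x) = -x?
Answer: (4 - 3*I*√10)²/9 ≈ -8.2222 - 8.4327*I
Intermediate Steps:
w = 4/3 (w = -⅓*(-4) = 4/3 ≈ 1.3333)
I = I*√10 (I = √(-10) = I*√10 ≈ 3.1623*I)
(I + (l(0) + L(1, w)))² = (I*√10 + (0 - 1*4/3))² = (I*√10 + (0 - 4/3))² = (I*√10 - 4/3)² = (-4/3 + I*√10)²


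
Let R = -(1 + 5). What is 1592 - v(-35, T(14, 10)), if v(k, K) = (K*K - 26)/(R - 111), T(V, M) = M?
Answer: 186338/117 ≈ 1592.6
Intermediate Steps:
R = -6 (R = -1*6 = -6)
v(k, K) = 2/9 - K²/117 (v(k, K) = (K*K - 26)/(-6 - 111) = (K² - 26)/(-117) = (-26 + K²)*(-1/117) = 2/9 - K²/117)
1592 - v(-35, T(14, 10)) = 1592 - (2/9 - 1/117*10²) = 1592 - (2/9 - 1/117*100) = 1592 - (2/9 - 100/117) = 1592 - 1*(-74/117) = 1592 + 74/117 = 186338/117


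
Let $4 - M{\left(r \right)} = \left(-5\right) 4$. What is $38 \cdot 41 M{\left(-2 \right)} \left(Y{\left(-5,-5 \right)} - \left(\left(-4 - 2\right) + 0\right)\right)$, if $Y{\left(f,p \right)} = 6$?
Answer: $448704$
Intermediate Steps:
$M{\left(r \right)} = 24$ ($M{\left(r \right)} = 4 - \left(-5\right) 4 = 4 - -20 = 4 + 20 = 24$)
$38 \cdot 41 M{\left(-2 \right)} \left(Y{\left(-5,-5 \right)} - \left(\left(-4 - 2\right) + 0\right)\right) = 38 \cdot 41 \cdot 24 \left(6 - \left(\left(-4 - 2\right) + 0\right)\right) = 1558 \cdot 24 \left(6 - \left(-6 + 0\right)\right) = 1558 \cdot 24 \left(6 - -6\right) = 1558 \cdot 24 \left(6 + 6\right) = 1558 \cdot 24 \cdot 12 = 1558 \cdot 288 = 448704$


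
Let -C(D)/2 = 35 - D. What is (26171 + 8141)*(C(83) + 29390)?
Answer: 1011723632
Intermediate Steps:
C(D) = -70 + 2*D (C(D) = -2*(35 - D) = -70 + 2*D)
(26171 + 8141)*(C(83) + 29390) = (26171 + 8141)*((-70 + 2*83) + 29390) = 34312*((-70 + 166) + 29390) = 34312*(96 + 29390) = 34312*29486 = 1011723632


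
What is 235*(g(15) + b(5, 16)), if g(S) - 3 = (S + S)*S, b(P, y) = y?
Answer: 110215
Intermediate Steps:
g(S) = 3 + 2*S² (g(S) = 3 + (S + S)*S = 3 + (2*S)*S = 3 + 2*S²)
235*(g(15) + b(5, 16)) = 235*((3 + 2*15²) + 16) = 235*((3 + 2*225) + 16) = 235*((3 + 450) + 16) = 235*(453 + 16) = 235*469 = 110215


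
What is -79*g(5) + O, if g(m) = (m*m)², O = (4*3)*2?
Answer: -49351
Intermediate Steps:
O = 24 (O = 12*2 = 24)
g(m) = m⁴ (g(m) = (m²)² = m⁴)
-79*g(5) + O = -79*5⁴ + 24 = -79*625 + 24 = -49375 + 24 = -49351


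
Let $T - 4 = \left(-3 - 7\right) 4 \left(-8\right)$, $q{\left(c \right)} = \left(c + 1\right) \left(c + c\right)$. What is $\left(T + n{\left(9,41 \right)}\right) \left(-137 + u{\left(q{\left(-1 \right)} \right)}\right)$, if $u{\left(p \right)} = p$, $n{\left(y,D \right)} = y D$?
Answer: $-94941$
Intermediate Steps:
$n{\left(y,D \right)} = D y$
$q{\left(c \right)} = 2 c \left(1 + c\right)$ ($q{\left(c \right)} = \left(1 + c\right) 2 c = 2 c \left(1 + c\right)$)
$T = 324$ ($T = 4 + \left(-3 - 7\right) 4 \left(-8\right) = 4 + \left(-10\right) 4 \left(-8\right) = 4 - -320 = 4 + 320 = 324$)
$\left(T + n{\left(9,41 \right)}\right) \left(-137 + u{\left(q{\left(-1 \right)} \right)}\right) = \left(324 + 41 \cdot 9\right) \left(-137 + 2 \left(-1\right) \left(1 - 1\right)\right) = \left(324 + 369\right) \left(-137 + 2 \left(-1\right) 0\right) = 693 \left(-137 + 0\right) = 693 \left(-137\right) = -94941$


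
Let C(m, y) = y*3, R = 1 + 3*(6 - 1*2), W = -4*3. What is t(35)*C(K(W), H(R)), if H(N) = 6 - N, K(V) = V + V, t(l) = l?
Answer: -735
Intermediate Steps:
W = -12
K(V) = 2*V
R = 13 (R = 1 + 3*(6 - 2) = 1 + 3*4 = 1 + 12 = 13)
C(m, y) = 3*y
t(35)*C(K(W), H(R)) = 35*(3*(6 - 1*13)) = 35*(3*(6 - 13)) = 35*(3*(-7)) = 35*(-21) = -735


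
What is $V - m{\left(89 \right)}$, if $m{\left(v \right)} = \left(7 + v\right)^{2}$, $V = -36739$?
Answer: $-45955$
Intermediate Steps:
$V - m{\left(89 \right)} = -36739 - \left(7 + 89\right)^{2} = -36739 - 96^{2} = -36739 - 9216 = -45955$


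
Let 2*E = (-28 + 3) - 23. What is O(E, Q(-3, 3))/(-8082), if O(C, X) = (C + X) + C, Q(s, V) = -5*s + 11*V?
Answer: 0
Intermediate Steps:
E = -24 (E = ((-28 + 3) - 23)/2 = (-25 - 23)/2 = (½)*(-48) = -24)
O(C, X) = X + 2*C
O(E, Q(-3, 3))/(-8082) = ((-5*(-3) + 11*3) + 2*(-24))/(-8082) = ((15 + 33) - 48)*(-1/8082) = (48 - 48)*(-1/8082) = 0*(-1/8082) = 0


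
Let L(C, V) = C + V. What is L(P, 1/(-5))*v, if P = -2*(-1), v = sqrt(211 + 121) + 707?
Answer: 6363/5 + 18*sqrt(83)/5 ≈ 1305.4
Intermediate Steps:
v = 707 + 2*sqrt(83) (v = sqrt(332) + 707 = 2*sqrt(83) + 707 = 707 + 2*sqrt(83) ≈ 725.22)
P = 2
L(P, 1/(-5))*v = (2 + 1/(-5))*(707 + 2*sqrt(83)) = (2 - 1/5)*(707 + 2*sqrt(83)) = 9*(707 + 2*sqrt(83))/5 = 6363/5 + 18*sqrt(83)/5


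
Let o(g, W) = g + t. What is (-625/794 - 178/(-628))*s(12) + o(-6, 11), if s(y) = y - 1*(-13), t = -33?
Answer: -3215731/62329 ≈ -51.593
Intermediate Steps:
s(y) = 13 + y (s(y) = y + 13 = 13 + y)
o(g, W) = -33 + g (o(g, W) = g - 33 = -33 + g)
(-625/794 - 178/(-628))*s(12) + o(-6, 11) = (-625/794 - 178/(-628))*(13 + 12) + (-33 - 6) = (-625*1/794 - 178*(-1/628))*25 - 39 = (-625/794 + 89/314)*25 - 39 = -31396/62329*25 - 39 = -784900/62329 - 39 = -3215731/62329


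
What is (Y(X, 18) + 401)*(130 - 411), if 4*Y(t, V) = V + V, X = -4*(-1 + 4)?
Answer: -115210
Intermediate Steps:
X = -12 (X = -4*3 = -12)
Y(t, V) = V/2 (Y(t, V) = (V + V)/4 = (2*V)/4 = V/2)
(Y(X, 18) + 401)*(130 - 411) = ((½)*18 + 401)*(130 - 411) = (9 + 401)*(-281) = 410*(-281) = -115210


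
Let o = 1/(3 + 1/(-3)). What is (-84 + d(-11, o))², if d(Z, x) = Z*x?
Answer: 497025/64 ≈ 7766.0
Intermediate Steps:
o = 3/8 (o = 1/(3 + 1*(-⅓)) = 1/(3 - ⅓) = 1/(8/3) = 3/8 ≈ 0.37500)
(-84 + d(-11, o))² = (-84 - 11*3/8)² = (-84 - 33/8)² = (-705/8)² = 497025/64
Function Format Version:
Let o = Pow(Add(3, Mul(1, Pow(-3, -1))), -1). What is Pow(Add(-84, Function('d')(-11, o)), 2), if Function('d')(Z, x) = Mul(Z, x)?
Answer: Rational(497025, 64) ≈ 7766.0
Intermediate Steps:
o = Rational(3, 8) (o = Pow(Add(3, Mul(1, Rational(-1, 3))), -1) = Pow(Add(3, Rational(-1, 3)), -1) = Pow(Rational(8, 3), -1) = Rational(3, 8) ≈ 0.37500)
Pow(Add(-84, Function('d')(-11, o)), 2) = Pow(Add(-84, Mul(-11, Rational(3, 8))), 2) = Pow(Add(-84, Rational(-33, 8)), 2) = Pow(Rational(-705, 8), 2) = Rational(497025, 64)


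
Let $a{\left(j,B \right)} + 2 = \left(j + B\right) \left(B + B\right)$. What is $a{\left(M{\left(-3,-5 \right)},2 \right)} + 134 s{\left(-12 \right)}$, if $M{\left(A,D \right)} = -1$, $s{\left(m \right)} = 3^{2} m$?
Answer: $-14470$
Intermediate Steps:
$s{\left(m \right)} = 9 m$
$a{\left(j,B \right)} = -2 + 2 B \left(B + j\right)$ ($a{\left(j,B \right)} = -2 + \left(j + B\right) \left(B + B\right) = -2 + \left(B + j\right) 2 B = -2 + 2 B \left(B + j\right)$)
$a{\left(M{\left(-3,-5 \right)},2 \right)} + 134 s{\left(-12 \right)} = \left(-2 + 2 \cdot 2^{2} + 2 \cdot 2 \left(-1\right)\right) + 134 \cdot 9 \left(-12\right) = \left(-2 + 2 \cdot 4 - 4\right) + 134 \left(-108\right) = \left(-2 + 8 - 4\right) - 14472 = 2 - 14472 = -14470$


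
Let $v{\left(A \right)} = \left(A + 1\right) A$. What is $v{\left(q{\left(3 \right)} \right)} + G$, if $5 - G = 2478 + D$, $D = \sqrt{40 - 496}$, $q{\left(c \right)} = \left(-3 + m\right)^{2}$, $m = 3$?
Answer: $-2473 - 2 i \sqrt{114} \approx -2473.0 - 21.354 i$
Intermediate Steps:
$q{\left(c \right)} = 0$ ($q{\left(c \right)} = \left(-3 + 3\right)^{2} = 0^{2} = 0$)
$D = 2 i \sqrt{114}$ ($D = \sqrt{-456} = 2 i \sqrt{114} \approx 21.354 i$)
$v{\left(A \right)} = A \left(1 + A\right)$ ($v{\left(A \right)} = \left(1 + A\right) A = A \left(1 + A\right)$)
$G = -2473 - 2 i \sqrt{114}$ ($G = 5 - \left(2478 + 2 i \sqrt{114}\right) = -2473 - 2 i \sqrt{114} \approx -2473.0 - 21.354 i$)
$v{\left(q{\left(3 \right)} \right)} + G = 0 \left(1 + 0\right) - \left(2473 + 2 i \sqrt{114}\right) = 0 \cdot 1 - \left(2473 + 2 i \sqrt{114}\right) = 0 - \left(2473 + 2 i \sqrt{114}\right) = -2473 - 2 i \sqrt{114}$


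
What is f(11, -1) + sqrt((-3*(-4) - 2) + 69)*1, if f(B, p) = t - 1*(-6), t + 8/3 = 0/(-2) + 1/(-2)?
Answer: 17/6 + sqrt(79) ≈ 11.722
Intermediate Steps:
t = -19/6 (t = -8/3 + (0/(-2) + 1/(-2)) = -8/3 + (0*(-1/2) + 1*(-1/2)) = -8/3 + (0 - 1/2) = -8/3 - 1/2 = -19/6 ≈ -3.1667)
f(B, p) = 17/6 (f(B, p) = -19/6 - 1*(-6) = -19/6 + 6 = 17/6)
f(11, -1) + sqrt((-3*(-4) - 2) + 69)*1 = 17/6 + sqrt((-3*(-4) - 2) + 69)*1 = 17/6 + sqrt((12 - 2) + 69)*1 = 17/6 + sqrt(10 + 69)*1 = 17/6 + sqrt(79)*1 = 17/6 + sqrt(79)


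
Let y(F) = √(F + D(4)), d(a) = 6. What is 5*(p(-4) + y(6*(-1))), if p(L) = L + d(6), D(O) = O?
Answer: 10 + 5*I*√2 ≈ 10.0 + 7.0711*I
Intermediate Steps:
y(F) = √(4 + F) (y(F) = √(F + 4) = √(4 + F))
p(L) = 6 + L (p(L) = L + 6 = 6 + L)
5*(p(-4) + y(6*(-1))) = 5*((6 - 4) + √(4 + 6*(-1))) = 5*(2 + √(4 - 6)) = 5*(2 + √(-2)) = 5*(2 + I*√2) = 10 + 5*I*√2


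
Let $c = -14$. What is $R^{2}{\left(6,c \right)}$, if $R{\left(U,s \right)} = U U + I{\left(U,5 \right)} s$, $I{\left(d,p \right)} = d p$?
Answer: $147456$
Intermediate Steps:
$R{\left(U,s \right)} = U^{2} + 5 U s$ ($R{\left(U,s \right)} = U U + U 5 s = U^{2} + 5 U s$)
$R^{2}{\left(6,c \right)} = \left(6 \left(6 + 5 \left(-14\right)\right)\right)^{2} = \left(6 \left(6 - 70\right)\right)^{2} = \left(6 \left(-64\right)\right)^{2} = \left(-384\right)^{2} = 147456$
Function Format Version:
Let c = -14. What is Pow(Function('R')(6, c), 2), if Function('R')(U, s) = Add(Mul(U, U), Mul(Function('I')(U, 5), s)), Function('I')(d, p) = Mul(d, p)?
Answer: 147456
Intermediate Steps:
Function('R')(U, s) = Add(Pow(U, 2), Mul(5, U, s)) (Function('R')(U, s) = Add(Mul(U, U), Mul(Mul(U, 5), s)) = Add(Pow(U, 2), Mul(Mul(5, U), s)) = Add(Pow(U, 2), Mul(5, U, s)))
Pow(Function('R')(6, c), 2) = Pow(Mul(6, Add(6, Mul(5, -14))), 2) = Pow(Mul(6, Add(6, -70)), 2) = Pow(Mul(6, -64), 2) = Pow(-384, 2) = 147456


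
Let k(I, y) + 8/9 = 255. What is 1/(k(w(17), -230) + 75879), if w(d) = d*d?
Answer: 9/685198 ≈ 1.3135e-5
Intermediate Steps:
w(d) = d**2
k(I, y) = 2287/9 (k(I, y) = -8/9 + 255 = 2287/9)
1/(k(w(17), -230) + 75879) = 1/(2287/9 + 75879) = 1/(685198/9) = 9/685198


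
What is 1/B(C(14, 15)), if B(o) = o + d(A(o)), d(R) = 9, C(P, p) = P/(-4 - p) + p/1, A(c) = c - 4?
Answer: 19/442 ≈ 0.042986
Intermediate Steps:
A(c) = -4 + c
C(P, p) = p + P/(-4 - p) (C(P, p) = P/(-4 - p) + p*1 = P/(-4 - p) + p = p + P/(-4 - p))
B(o) = 9 + o (B(o) = o + 9 = 9 + o)
1/B(C(14, 15)) = 1/(9 + (15² - 1*14 + 4*15)/(4 + 15)) = 1/(9 + (225 - 14 + 60)/19) = 1/(9 + (1/19)*271) = 1/(9 + 271/19) = 1/(442/19) = 19/442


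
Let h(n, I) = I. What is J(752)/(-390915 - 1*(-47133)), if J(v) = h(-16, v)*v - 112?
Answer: -94232/57297 ≈ -1.6446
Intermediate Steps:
J(v) = -112 + v² (J(v) = v*v - 112 = v² - 112 = -112 + v²)
J(752)/(-390915 - 1*(-47133)) = (-112 + 752²)/(-390915 - 1*(-47133)) = (-112 + 565504)/(-390915 + 47133) = 565392/(-343782) = 565392*(-1/343782) = -94232/57297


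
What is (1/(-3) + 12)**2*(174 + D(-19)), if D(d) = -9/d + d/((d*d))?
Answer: 4059650/171 ≈ 23741.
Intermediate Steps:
D(d) = -8/d (D(d) = -9/d + d/(d**2) = -9/d + d/d**2 = -9/d + 1/d = -8/d)
(1/(-3) + 12)**2*(174 + D(-19)) = (1/(-3) + 12)**2*(174 - 8/(-19)) = (-1/3 + 12)**2*(174 - 8*(-1/19)) = (35/3)**2*(174 + 8/19) = (1225/9)*(3314/19) = 4059650/171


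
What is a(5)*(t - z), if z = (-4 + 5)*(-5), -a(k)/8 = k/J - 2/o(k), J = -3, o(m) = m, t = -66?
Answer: -15128/15 ≈ -1008.5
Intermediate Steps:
a(k) = 16/k + 8*k/3 (a(k) = -8*(k/(-3) - 2/k) = -8*(k*(-1/3) - 2/k) = -8*(-k/3 - 2/k) = -8*(-2/k - k/3) = 16/k + 8*k/3)
z = -5 (z = 1*(-5) = -5)
a(5)*(t - z) = (16/5 + (8/3)*5)*(-66 - 1*(-5)) = (16*(1/5) + 40/3)*(-66 + 5) = (16/5 + 40/3)*(-61) = (248/15)*(-61) = -15128/15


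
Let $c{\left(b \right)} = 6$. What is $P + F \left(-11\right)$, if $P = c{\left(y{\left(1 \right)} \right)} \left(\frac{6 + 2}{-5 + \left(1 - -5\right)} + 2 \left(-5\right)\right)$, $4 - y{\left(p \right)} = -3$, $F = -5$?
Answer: $43$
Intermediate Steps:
$y{\left(p \right)} = 7$ ($y{\left(p \right)} = 4 - -3 = 4 + 3 = 7$)
$P = -12$ ($P = 6 \left(\frac{6 + 2}{-5 + \left(1 - -5\right)} + 2 \left(-5\right)\right) = 6 \left(\frac{8}{-5 + \left(1 + 5\right)} - 10\right) = 6 \left(\frac{8}{-5 + 6} - 10\right) = 6 \left(\frac{8}{1} - 10\right) = 6 \left(8 \cdot 1 - 10\right) = 6 \left(8 - 10\right) = 6 \left(-2\right) = -12$)
$P + F \left(-11\right) = -12 - -55 = -12 + 55 = 43$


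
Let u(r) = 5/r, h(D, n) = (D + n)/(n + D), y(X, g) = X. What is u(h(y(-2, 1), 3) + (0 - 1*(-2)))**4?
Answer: 625/81 ≈ 7.7160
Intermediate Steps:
h(D, n) = 1 (h(D, n) = (D + n)/(D + n) = 1)
u(h(y(-2, 1), 3) + (0 - 1*(-2)))**4 = (5/(1 + (0 - 1*(-2))))**4 = (5/(1 + (0 + 2)))**4 = (5/(1 + 2))**4 = (5/3)**4 = 625/81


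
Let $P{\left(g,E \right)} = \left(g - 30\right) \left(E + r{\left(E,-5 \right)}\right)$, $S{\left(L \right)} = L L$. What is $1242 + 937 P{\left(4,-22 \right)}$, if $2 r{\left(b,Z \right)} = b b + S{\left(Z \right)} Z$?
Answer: $-3835773$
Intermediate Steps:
$S{\left(L \right)} = L^{2}$
$r{\left(b,Z \right)} = \frac{Z^{3}}{2} + \frac{b^{2}}{2}$ ($r{\left(b,Z \right)} = \frac{b b + Z^{2} Z}{2} = \frac{b^{2} + Z^{3}}{2} = \frac{Z^{3} + b^{2}}{2} = \frac{Z^{3}}{2} + \frac{b^{2}}{2}$)
$P{\left(g,E \right)} = \left(-30 + g\right) \left(- \frac{125}{2} + E + \frac{E^{2}}{2}\right)$ ($P{\left(g,E \right)} = \left(g - 30\right) \left(E + \left(\frac{\left(-5\right)^{3}}{2} + \frac{E^{2}}{2}\right)\right) = \left(-30 + g\right) \left(E + \left(\frac{1}{2} \left(-125\right) + \frac{E^{2}}{2}\right)\right) = \left(-30 + g\right) \left(E + \left(- \frac{125}{2} + \frac{E^{2}}{2}\right)\right) = \left(-30 + g\right) \left(- \frac{125}{2} + E + \frac{E^{2}}{2}\right)$)
$1242 + 937 P{\left(4,-22 \right)} = 1242 + 937 \left(1875 - -660 - 15 \left(-22\right)^{2} - 88 + \frac{1}{2} \cdot 4 \left(-125 + \left(-22\right)^{2}\right)\right) = 1242 + 937 \left(1875 + 660 - 7260 - 88 + \frac{1}{2} \cdot 4 \left(-125 + 484\right)\right) = 1242 + 937 \left(1875 + 660 - 7260 - 88 + \frac{1}{2} \cdot 4 \cdot 359\right) = 1242 + 937 \left(1875 + 660 - 7260 - 88 + 718\right) = 1242 + 937 \left(-4095\right) = 1242 - 3837015 = -3835773$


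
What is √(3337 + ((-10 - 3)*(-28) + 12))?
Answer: √3713 ≈ 60.934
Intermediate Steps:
√(3337 + ((-10 - 3)*(-28) + 12)) = √(3337 + (-13*(-28) + 12)) = √(3337 + (364 + 12)) = √(3337 + 376) = √3713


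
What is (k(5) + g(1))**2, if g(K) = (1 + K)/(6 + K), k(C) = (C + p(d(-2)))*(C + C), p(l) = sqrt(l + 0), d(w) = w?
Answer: 114104/49 + 7040*I*sqrt(2)/7 ≈ 2328.7 + 1422.3*I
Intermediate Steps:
p(l) = sqrt(l)
k(C) = 2*C*(C + I*sqrt(2)) (k(C) = (C + sqrt(-2))*(C + C) = (C + I*sqrt(2))*(2*C) = 2*C*(C + I*sqrt(2)))
g(K) = (1 + K)/(6 + K)
(k(5) + g(1))**2 = (2*5*(5 + I*sqrt(2)) + (1 + 1)/(6 + 1))**2 = ((50 + 10*I*sqrt(2)) + 2/7)**2 = (352/7 + 10*I*sqrt(2))**2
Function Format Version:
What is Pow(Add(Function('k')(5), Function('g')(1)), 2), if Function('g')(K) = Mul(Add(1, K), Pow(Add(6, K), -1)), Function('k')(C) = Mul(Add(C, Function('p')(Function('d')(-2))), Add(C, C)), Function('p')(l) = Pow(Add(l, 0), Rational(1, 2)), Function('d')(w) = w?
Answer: Add(Rational(114104, 49), Mul(Rational(7040, 7), I, Pow(2, Rational(1, 2)))) ≈ Add(2328.7, Mul(1422.3, I))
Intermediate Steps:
Function('p')(l) = Pow(l, Rational(1, 2))
Function('k')(C) = Mul(2, C, Add(C, Mul(I, Pow(2, Rational(1, 2))))) (Function('k')(C) = Mul(Add(C, Pow(-2, Rational(1, 2))), Add(C, C)) = Mul(Add(C, Mul(I, Pow(2, Rational(1, 2)))), Mul(2, C)) = Mul(2, C, Add(C, Mul(I, Pow(2, Rational(1, 2))))))
Function('g')(K) = Mul(Pow(Add(6, K), -1), Add(1, K))
Pow(Add(Function('k')(5), Function('g')(1)), 2) = Pow(Add(Mul(2, 5, Add(5, Mul(I, Pow(2, Rational(1, 2))))), Mul(Pow(Add(6, 1), -1), Add(1, 1))), 2) = Pow(Add(Add(50, Mul(10, I, Pow(2, Rational(1, 2)))), Mul(Pow(7, -1), 2)), 2) = Pow(Add(Add(50, Mul(10, I, Pow(2, Rational(1, 2)))), Mul(Rational(1, 7), 2)), 2) = Pow(Add(Add(50, Mul(10, I, Pow(2, Rational(1, 2)))), Rational(2, 7)), 2) = Pow(Add(Rational(352, 7), Mul(10, I, Pow(2, Rational(1, 2)))), 2)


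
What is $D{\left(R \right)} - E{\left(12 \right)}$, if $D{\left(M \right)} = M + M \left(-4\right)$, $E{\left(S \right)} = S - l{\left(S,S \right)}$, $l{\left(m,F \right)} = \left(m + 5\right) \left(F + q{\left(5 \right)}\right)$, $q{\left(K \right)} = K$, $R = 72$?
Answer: $61$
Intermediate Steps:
$l{\left(m,F \right)} = \left(5 + F\right) \left(5 + m\right)$ ($l{\left(m,F \right)} = \left(m + 5\right) \left(F + 5\right) = \left(5 + m\right) \left(5 + F\right) = \left(5 + F\right) \left(5 + m\right)$)
$E{\left(S \right)} = -25 - S^{2} - 9 S$ ($E{\left(S \right)} = S - \left(25 + 5 S + 5 S + S S\right) = S - \left(25 + 5 S + 5 S + S^{2}\right) = S - \left(25 + S^{2} + 10 S\right) = -25 - S^{2} - 9 S$)
$D{\left(M \right)} = - 3 M$ ($D{\left(M \right)} = M - 4 M = - 3 M$)
$D{\left(R \right)} - E{\left(12 \right)} = \left(-3\right) 72 - \left(-25 - 12^{2} - 108\right) = -216 - \left(-25 - 144 - 108\right) = -216 - -277 = -216 + 277 = 61$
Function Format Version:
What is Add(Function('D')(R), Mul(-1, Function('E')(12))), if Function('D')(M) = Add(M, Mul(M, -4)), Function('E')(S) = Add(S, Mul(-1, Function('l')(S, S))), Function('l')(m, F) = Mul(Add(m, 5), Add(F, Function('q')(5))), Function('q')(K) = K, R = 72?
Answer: 61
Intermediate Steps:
Function('l')(m, F) = Mul(Add(5, F), Add(5, m)) (Function('l')(m, F) = Mul(Add(m, 5), Add(F, 5)) = Mul(Add(5, m), Add(5, F)) = Mul(Add(5, F), Add(5, m)))
Function('E')(S) = Add(-25, Mul(-1, Pow(S, 2)), Mul(-9, S)) (Function('E')(S) = Add(S, Mul(-1, Add(25, Mul(5, S), Mul(5, S), Mul(S, S)))) = Add(S, Mul(-1, Add(25, Mul(5, S), Mul(5, S), Pow(S, 2)))) = Add(S, Mul(-1, Add(25, Pow(S, 2), Mul(10, S)))) = Add(S, Add(-25, Mul(-1, Pow(S, 2)), Mul(-10, S))) = Add(-25, Mul(-1, Pow(S, 2)), Mul(-9, S)))
Function('D')(M) = Mul(-3, M) (Function('D')(M) = Add(M, Mul(-4, M)) = Mul(-3, M))
Add(Function('D')(R), Mul(-1, Function('E')(12))) = Add(Mul(-3, 72), Mul(-1, Add(-25, Mul(-1, Pow(12, 2)), Mul(-9, 12)))) = Add(-216, Mul(-1, Add(-25, Mul(-1, 144), -108))) = Add(-216, Mul(-1, Add(-25, -144, -108))) = Add(-216, Mul(-1, -277)) = Add(-216, 277) = 61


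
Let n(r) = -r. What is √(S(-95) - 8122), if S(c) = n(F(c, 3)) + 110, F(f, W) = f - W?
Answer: I*√7914 ≈ 88.961*I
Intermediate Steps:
S(c) = 113 - c (S(c) = -(c - 1*3) + 110 = -(c - 3) + 110 = -(-3 + c) + 110 = (3 - c) + 110 = 113 - c)
√(S(-95) - 8122) = √((113 - 1*(-95)) - 8122) = √((113 + 95) - 8122) = √(208 - 8122) = √(-7914) = I*√7914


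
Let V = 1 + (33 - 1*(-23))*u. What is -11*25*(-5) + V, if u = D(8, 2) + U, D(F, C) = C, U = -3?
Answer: 1320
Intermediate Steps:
u = -1 (u = 2 - 3 = -1)
V = -55 (V = 1 + (33 - 1*(-23))*(-1) = 1 + (33 + 23)*(-1) = 1 + 56*(-1) = 1 - 56 = -55)
-11*25*(-5) + V = -11*25*(-5) - 55 = -275*(-5) - 55 = 1375 - 55 = 1320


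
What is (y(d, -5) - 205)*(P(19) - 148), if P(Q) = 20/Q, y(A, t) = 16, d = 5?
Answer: 527688/19 ≈ 27773.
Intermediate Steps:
(y(d, -5) - 205)*(P(19) - 148) = (16 - 205)*(20/19 - 148) = -189*(20*(1/19) - 148) = -189*(20/19 - 148) = -189*(-2792/19) = 527688/19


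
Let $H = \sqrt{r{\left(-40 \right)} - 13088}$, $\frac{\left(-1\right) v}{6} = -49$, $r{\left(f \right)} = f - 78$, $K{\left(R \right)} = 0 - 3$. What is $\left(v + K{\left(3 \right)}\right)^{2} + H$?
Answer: $84681 + i \sqrt{13206} \approx 84681.0 + 114.92 i$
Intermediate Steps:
$K{\left(R \right)} = -3$
$r{\left(f \right)} = -78 + f$
$v = 294$ ($v = \left(-6\right) \left(-49\right) = 294$)
$H = i \sqrt{13206}$ ($H = \sqrt{\left(-78 - 40\right) - 13088} = \sqrt{-118 - 13088} = \sqrt{-13206} = i \sqrt{13206} \approx 114.92 i$)
$\left(v + K{\left(3 \right)}\right)^{2} + H = \left(294 - 3\right)^{2} + i \sqrt{13206} = 291^{2} + i \sqrt{13206} = 84681 + i \sqrt{13206}$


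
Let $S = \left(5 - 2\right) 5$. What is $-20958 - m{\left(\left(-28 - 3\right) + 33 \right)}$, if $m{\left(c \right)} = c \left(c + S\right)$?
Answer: $-20992$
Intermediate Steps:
$S = 15$ ($S = 3 \cdot 5 = 15$)
$m{\left(c \right)} = c \left(15 + c\right)$ ($m{\left(c \right)} = c \left(c + 15\right) = c \left(15 + c\right)$)
$-20958 - m{\left(\left(-28 - 3\right) + 33 \right)} = -20958 - \left(\left(-28 - 3\right) + 33\right) \left(15 + \left(\left(-28 - 3\right) + 33\right)\right) = -20958 - \left(-31 + 33\right) \left(15 + \left(-31 + 33\right)\right) = -20958 - 2 \left(15 + 2\right) = -20958 - 2 \cdot 17 = -20958 - 34 = -20992$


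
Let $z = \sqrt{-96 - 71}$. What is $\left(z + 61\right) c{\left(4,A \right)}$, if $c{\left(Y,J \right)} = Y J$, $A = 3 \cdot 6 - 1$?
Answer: $4148 + 68 i \sqrt{167} \approx 4148.0 + 878.75 i$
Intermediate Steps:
$A = 17$ ($A = 18 - 1 = 17$)
$c{\left(Y,J \right)} = J Y$
$z = i \sqrt{167}$ ($z = \sqrt{-167} = i \sqrt{167} \approx 12.923 i$)
$\left(z + 61\right) c{\left(4,A \right)} = \left(i \sqrt{167} + 61\right) 17 \cdot 4 = \left(61 + i \sqrt{167}\right) 68 = 4148 + 68 i \sqrt{167}$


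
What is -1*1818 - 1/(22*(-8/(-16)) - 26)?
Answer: -27269/15 ≈ -1817.9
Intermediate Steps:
-1*1818 - 1/(22*(-8/(-16)) - 26) = -1818 - 1/(22*(-8*(-1/16)) - 26) = -1818 - 1/(22*(½) - 26) = -1818 - 1/(11 - 26) = -1818 - 1/(-15) = -1818 - 1*(-1/15) = -1818 + 1/15 = -27269/15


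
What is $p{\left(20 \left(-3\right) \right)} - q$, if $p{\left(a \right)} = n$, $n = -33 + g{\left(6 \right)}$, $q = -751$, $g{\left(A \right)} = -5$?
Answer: $713$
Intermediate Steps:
$n = -38$ ($n = -33 - 5 = -38$)
$p{\left(a \right)} = -38$
$p{\left(20 \left(-3\right) \right)} - q = -38 - -751 = -38 + 751 = 713$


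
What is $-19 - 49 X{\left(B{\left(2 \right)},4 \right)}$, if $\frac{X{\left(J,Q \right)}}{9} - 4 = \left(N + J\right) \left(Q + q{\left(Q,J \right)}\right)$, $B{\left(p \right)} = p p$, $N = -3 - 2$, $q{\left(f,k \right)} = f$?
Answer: $1745$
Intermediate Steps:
$N = -5$
$B{\left(p \right)} = p^{2}$
$X{\left(J,Q \right)} = 36 + 18 Q \left(-5 + J\right)$ ($X{\left(J,Q \right)} = 36 + 9 \left(-5 + J\right) \left(Q + Q\right) = 36 + 9 \left(-5 + J\right) 2 Q = 36 + 9 \cdot 2 Q \left(-5 + J\right) = 36 + 18 Q \left(-5 + J\right)$)
$-19 - 49 X{\left(B{\left(2 \right)},4 \right)} = -19 - 49 \left(36 - 360 + 18 \cdot 2^{2} \cdot 4\right) = -19 - 49 \left(36 - 360 + 18 \cdot 4 \cdot 4\right) = -19 - 49 \left(36 - 360 + 288\right) = -19 - -1764 = -19 + 1764 = 1745$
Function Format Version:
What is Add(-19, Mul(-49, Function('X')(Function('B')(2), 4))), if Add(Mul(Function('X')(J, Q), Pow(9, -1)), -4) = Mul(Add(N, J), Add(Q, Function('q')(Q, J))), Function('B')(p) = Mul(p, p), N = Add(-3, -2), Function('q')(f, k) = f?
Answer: 1745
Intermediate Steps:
N = -5
Function('B')(p) = Pow(p, 2)
Function('X')(J, Q) = Add(36, Mul(18, Q, Add(-5, J))) (Function('X')(J, Q) = Add(36, Mul(9, Mul(Add(-5, J), Add(Q, Q)))) = Add(36, Mul(9, Mul(Add(-5, J), Mul(2, Q)))) = Add(36, Mul(9, Mul(2, Q, Add(-5, J)))) = Add(36, Mul(18, Q, Add(-5, J))))
Add(-19, Mul(-49, Function('X')(Function('B')(2), 4))) = Add(-19, Mul(-49, Add(36, Mul(-90, 4), Mul(18, Pow(2, 2), 4)))) = Add(-19, Mul(-49, Add(36, -360, Mul(18, 4, 4)))) = Add(-19, Mul(-49, Add(36, -360, 288))) = Add(-19, Mul(-49, -36)) = Add(-19, 1764) = 1745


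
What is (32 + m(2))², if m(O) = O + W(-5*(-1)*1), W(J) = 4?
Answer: 1444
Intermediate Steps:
m(O) = 4 + O (m(O) = O + 4 = 4 + O)
(32 + m(2))² = (32 + (4 + 2))² = (32 + 6)² = 38² = 1444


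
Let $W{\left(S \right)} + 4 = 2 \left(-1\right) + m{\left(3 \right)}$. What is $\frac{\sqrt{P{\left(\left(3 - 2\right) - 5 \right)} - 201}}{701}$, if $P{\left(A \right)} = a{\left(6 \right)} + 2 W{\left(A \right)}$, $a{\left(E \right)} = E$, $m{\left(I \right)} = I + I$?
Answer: $\frac{i \sqrt{195}}{701} \approx 0.01992 i$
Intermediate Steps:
$m{\left(I \right)} = 2 I$
$W{\left(S \right)} = 0$ ($W{\left(S \right)} = -4 + \left(2 \left(-1\right) + 2 \cdot 3\right) = -4 + \left(-2 + 6\right) = -4 + 4 = 0$)
$P{\left(A \right)} = 6$ ($P{\left(A \right)} = 6 + 2 \cdot 0 = 6 + 0 = 6$)
$\frac{\sqrt{P{\left(\left(3 - 2\right) - 5 \right)} - 201}}{701} = \frac{\sqrt{6 - 201}}{701} = \sqrt{-195} \cdot \frac{1}{701} = i \sqrt{195} \cdot \frac{1}{701} = \frac{i \sqrt{195}}{701}$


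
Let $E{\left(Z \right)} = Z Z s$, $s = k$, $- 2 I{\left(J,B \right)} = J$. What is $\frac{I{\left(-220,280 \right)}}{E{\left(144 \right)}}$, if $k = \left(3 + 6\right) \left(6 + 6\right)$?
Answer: $\frac{55}{1119744} \approx 4.9118 \cdot 10^{-5}$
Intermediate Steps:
$k = 108$ ($k = 9 \cdot 12 = 108$)
$I{\left(J,B \right)} = - \frac{J}{2}$
$s = 108$
$E{\left(Z \right)} = 108 Z^{2}$ ($E{\left(Z \right)} = Z Z 108 = Z^{2} \cdot 108 = 108 Z^{2}$)
$\frac{I{\left(-220,280 \right)}}{E{\left(144 \right)}} = \frac{\left(- \frac{1}{2}\right) \left(-220\right)}{108 \cdot 144^{2}} = \frac{110}{108 \cdot 20736} = \frac{110}{2239488} = 110 \cdot \frac{1}{2239488} = \frac{55}{1119744}$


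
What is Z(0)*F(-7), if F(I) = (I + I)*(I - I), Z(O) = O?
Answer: 0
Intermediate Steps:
F(I) = 0 (F(I) = (2*I)*0 = 0)
Z(0)*F(-7) = 0*0 = 0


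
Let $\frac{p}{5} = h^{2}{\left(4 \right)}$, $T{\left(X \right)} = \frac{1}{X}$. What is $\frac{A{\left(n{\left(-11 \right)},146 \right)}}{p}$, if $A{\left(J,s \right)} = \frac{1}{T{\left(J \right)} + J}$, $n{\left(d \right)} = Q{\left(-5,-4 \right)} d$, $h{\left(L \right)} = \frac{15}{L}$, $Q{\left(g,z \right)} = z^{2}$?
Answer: $- \frac{2816}{34849125} \approx -8.0806 \cdot 10^{-5}$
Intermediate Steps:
$n{\left(d \right)} = 16 d$ ($n{\left(d \right)} = \left(-4\right)^{2} d = 16 d$)
$p = \frac{1125}{16}$ ($p = 5 \left(\frac{15}{4}\right)^{2} = 5 \cdot \frac{225}{16} = \frac{1125}{16} \approx 70.313$)
$A{\left(J,s \right)} = \frac{1}{J + \frac{1}{J}}$ ($A{\left(J,s \right)} = \frac{1}{\frac{1}{J} + J} = \frac{1}{J + \frac{1}{J}}$)
$\frac{A{\left(n{\left(-11 \right)},146 \right)}}{p} = \frac{16 \left(-11\right) \frac{1}{1 + \left(16 \left(-11\right)\right)^{2}}}{\frac{1125}{16}} = - \frac{176}{1 + \left(-176\right)^{2}} \cdot \frac{16}{1125} = - \frac{176}{1 + 30976} \cdot \frac{16}{1125} = - \frac{176}{30977} \cdot \frac{16}{1125} = \left(-176\right) \frac{1}{30977} \cdot \frac{16}{1125} = \left(- \frac{176}{30977}\right) \frac{16}{1125} = - \frac{2816}{34849125}$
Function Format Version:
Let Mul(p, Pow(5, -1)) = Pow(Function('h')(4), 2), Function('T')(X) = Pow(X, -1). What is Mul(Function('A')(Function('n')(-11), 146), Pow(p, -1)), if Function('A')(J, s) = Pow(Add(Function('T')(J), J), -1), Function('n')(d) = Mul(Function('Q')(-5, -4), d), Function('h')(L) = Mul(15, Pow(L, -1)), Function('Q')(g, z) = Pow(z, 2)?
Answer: Rational(-2816, 34849125) ≈ -8.0806e-5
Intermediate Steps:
Function('n')(d) = Mul(16, d) (Function('n')(d) = Mul(Pow(-4, 2), d) = Mul(16, d))
p = Rational(1125, 16) (p = Mul(5, Pow(Mul(15, Pow(4, -1)), 2)) = Mul(5, Pow(Mul(15, Rational(1, 4)), 2)) = Mul(5, Pow(Rational(15, 4), 2)) = Mul(5, Rational(225, 16)) = Rational(1125, 16) ≈ 70.313)
Function('A')(J, s) = Pow(Add(J, Pow(J, -1)), -1) (Function('A')(J, s) = Pow(Add(Pow(J, -1), J), -1) = Pow(Add(J, Pow(J, -1)), -1))
Mul(Function('A')(Function('n')(-11), 146), Pow(p, -1)) = Mul(Mul(Mul(16, -11), Pow(Add(1, Pow(Mul(16, -11), 2)), -1)), Pow(Rational(1125, 16), -1)) = Mul(Mul(-176, Pow(Add(1, Pow(-176, 2)), -1)), Rational(16, 1125)) = Mul(Mul(-176, Pow(Add(1, 30976), -1)), Rational(16, 1125)) = Mul(Mul(-176, Pow(30977, -1)), Rational(16, 1125)) = Mul(Mul(-176, Rational(1, 30977)), Rational(16, 1125)) = Mul(Rational(-176, 30977), Rational(16, 1125)) = Rational(-2816, 34849125)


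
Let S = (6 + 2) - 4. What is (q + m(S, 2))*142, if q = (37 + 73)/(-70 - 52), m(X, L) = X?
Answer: 26838/61 ≈ 439.97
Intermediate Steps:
S = 4 (S = 8 - 4 = 4)
q = -55/61 (q = 110/(-122) = 110*(-1/122) = -55/61 ≈ -0.90164)
(q + m(S, 2))*142 = (-55/61 + 4)*142 = (189/61)*142 = 26838/61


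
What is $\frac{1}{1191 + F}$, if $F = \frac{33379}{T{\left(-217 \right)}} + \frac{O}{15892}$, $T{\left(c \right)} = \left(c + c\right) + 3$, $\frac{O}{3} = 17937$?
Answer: $\frac{6849452}{7650430805} \approx 0.0008953$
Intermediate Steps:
$O = 53811$ ($O = 3 \cdot 17937 = 53811$)
$T{\left(c \right)} = 3 + 2 c$ ($T{\left(c \right)} = 2 c + 3 = 3 + 2 c$)
$F = - \frac{507266527}{6849452}$ ($F = \frac{33379}{3 + 2 \left(-217\right)} + \frac{53811}{15892} = \frac{33379}{3 - 434} + 53811 \cdot \frac{1}{15892} = \frac{33379}{-431} + \frac{53811}{15892} = 33379 \left(- \frac{1}{431}\right) + \frac{53811}{15892} = - \frac{33379}{431} + \frac{53811}{15892} = - \frac{507266527}{6849452} \approx -74.059$)
$\frac{1}{1191 + F} = \frac{1}{1191 - \frac{507266527}{6849452}} = \frac{1}{\frac{7650430805}{6849452}} = \frac{6849452}{7650430805}$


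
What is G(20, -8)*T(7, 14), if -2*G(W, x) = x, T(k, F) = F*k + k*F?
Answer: 784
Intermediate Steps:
T(k, F) = 2*F*k (T(k, F) = F*k + F*k = 2*F*k)
G(W, x) = -x/2
G(20, -8)*T(7, 14) = (-½*(-8))*(2*14*7) = 4*196 = 784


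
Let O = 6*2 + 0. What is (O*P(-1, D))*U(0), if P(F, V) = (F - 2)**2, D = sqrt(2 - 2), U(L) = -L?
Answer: 0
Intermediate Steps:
D = 0 (D = sqrt(0) = 0)
O = 12 (O = 12 + 0 = 12)
P(F, V) = (-2 + F)**2
(O*P(-1, D))*U(0) = (12*(-2 - 1)**2)*(-1*0) = (12*(-3)**2)*0 = (12*9)*0 = 108*0 = 0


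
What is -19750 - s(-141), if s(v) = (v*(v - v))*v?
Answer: -19750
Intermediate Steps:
s(v) = 0 (s(v) = (v*0)*v = 0*v = 0)
-19750 - s(-141) = -19750 - 1*0 = -19750 + 0 = -19750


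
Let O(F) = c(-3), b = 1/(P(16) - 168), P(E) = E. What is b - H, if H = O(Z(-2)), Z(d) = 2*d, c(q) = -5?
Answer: 759/152 ≈ 4.9934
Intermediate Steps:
b = -1/152 (b = 1/(16 - 168) = 1/(-152) = -1/152 ≈ -0.0065789)
O(F) = -5
H = -5
b - H = -1/152 - 1*(-5) = -1/152 + 5 = 759/152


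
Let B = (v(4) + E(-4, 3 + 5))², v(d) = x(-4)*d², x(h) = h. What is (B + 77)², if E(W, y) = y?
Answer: 10323369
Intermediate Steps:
v(d) = -4*d²
B = 3136 (B = (-4*4² + (3 + 5))² = (-4*16 + 8)² = (-64 + 8)² = (-56)² = 3136)
(B + 77)² = (3136 + 77)² = 3213² = 10323369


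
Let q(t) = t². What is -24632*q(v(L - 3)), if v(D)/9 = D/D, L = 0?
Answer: -1995192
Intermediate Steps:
v(D) = 9 (v(D) = 9*(D/D) = 9*1 = 9)
-24632*q(v(L - 3)) = -24632*9² = -24632*81 = -1995192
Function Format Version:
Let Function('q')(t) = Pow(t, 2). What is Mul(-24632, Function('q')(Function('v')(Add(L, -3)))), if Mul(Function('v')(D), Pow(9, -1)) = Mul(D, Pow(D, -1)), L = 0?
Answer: -1995192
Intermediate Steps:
Function('v')(D) = 9 (Function('v')(D) = Mul(9, Mul(D, Pow(D, -1))) = Mul(9, 1) = 9)
Mul(-24632, Function('q')(Function('v')(Add(L, -3)))) = Mul(-24632, Pow(9, 2)) = Mul(-24632, 81) = -1995192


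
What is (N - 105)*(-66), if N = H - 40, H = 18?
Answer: 8382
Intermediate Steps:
N = -22 (N = 18 - 40 = -22)
(N - 105)*(-66) = (-22 - 105)*(-66) = -127*(-66) = 8382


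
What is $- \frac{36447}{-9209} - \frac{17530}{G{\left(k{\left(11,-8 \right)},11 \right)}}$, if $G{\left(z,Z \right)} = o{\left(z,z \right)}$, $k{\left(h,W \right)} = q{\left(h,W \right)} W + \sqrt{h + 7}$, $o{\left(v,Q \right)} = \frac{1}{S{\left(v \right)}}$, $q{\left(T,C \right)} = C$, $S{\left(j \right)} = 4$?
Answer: $- \frac{645698633}{9209} \approx -70116.0$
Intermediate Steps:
$o{\left(v,Q \right)} = \frac{1}{4}$
$k{\left(h,W \right)} = W^{2} + \sqrt{7 + h}$ ($k{\left(h,W \right)} = W W + \sqrt{h + 7} = W^{2} + \sqrt{7 + h}$)
$G{\left(z,Z \right)} = \frac{1}{4}$
$- \frac{36447}{-9209} - \frac{17530}{G{\left(k{\left(11,-8 \right)},11 \right)}} = - \frac{36447}{-9209} - 17530 \frac{1}{\frac{1}{4}} = \left(-36447\right) \left(- \frac{1}{9209}\right) - 70120 = \frac{36447}{9209} - 70120 = - \frac{645698633}{9209}$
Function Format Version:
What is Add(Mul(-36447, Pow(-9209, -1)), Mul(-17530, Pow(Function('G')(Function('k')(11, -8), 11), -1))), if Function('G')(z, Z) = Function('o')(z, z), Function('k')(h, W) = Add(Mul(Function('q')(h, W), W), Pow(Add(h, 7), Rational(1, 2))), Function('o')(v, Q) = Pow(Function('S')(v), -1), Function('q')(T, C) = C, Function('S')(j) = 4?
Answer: Rational(-645698633, 9209) ≈ -70116.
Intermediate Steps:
Function('o')(v, Q) = Rational(1, 4) (Function('o')(v, Q) = Pow(4, -1) = Rational(1, 4))
Function('k')(h, W) = Add(Pow(W, 2), Pow(Add(7, h), Rational(1, 2))) (Function('k')(h, W) = Add(Mul(W, W), Pow(Add(h, 7), Rational(1, 2))) = Add(Pow(W, 2), Pow(Add(7, h), Rational(1, 2))))
Function('G')(z, Z) = Rational(1, 4)
Add(Mul(-36447, Pow(-9209, -1)), Mul(-17530, Pow(Function('G')(Function('k')(11, -8), 11), -1))) = Add(Mul(-36447, Pow(-9209, -1)), Mul(-17530, Pow(Rational(1, 4), -1))) = Add(Mul(-36447, Rational(-1, 9209)), Mul(-17530, 4)) = Add(Rational(36447, 9209), -70120) = Rational(-645698633, 9209)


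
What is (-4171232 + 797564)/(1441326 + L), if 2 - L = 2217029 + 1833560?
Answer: 3373668/2609261 ≈ 1.2930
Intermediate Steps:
L = -4050587 (L = 2 - (2217029 + 1833560) = 2 - 1*4050589 = 2 - 4050589 = -4050587)
(-4171232 + 797564)/(1441326 + L) = (-4171232 + 797564)/(1441326 - 4050587) = -3373668/(-2609261) = -3373668*(-1/2609261) = 3373668/2609261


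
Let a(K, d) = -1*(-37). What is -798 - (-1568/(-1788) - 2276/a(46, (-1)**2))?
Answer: -12195254/16539 ≈ -737.36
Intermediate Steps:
a(K, d) = 37
-798 - (-1568/(-1788) - 2276/a(46, (-1)**2)) = -798 - (-1568/(-1788) - 2276/37) = -798 - (-1568*(-1/1788) - 2276*1/37) = -798 - (392/447 - 2276/37) = -798 - 1*(-1002868/16539) = -798 + 1002868/16539 = -12195254/16539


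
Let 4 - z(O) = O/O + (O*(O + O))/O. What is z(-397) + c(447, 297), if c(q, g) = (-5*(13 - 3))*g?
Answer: -14053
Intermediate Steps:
z(O) = 3 - 2*O (z(O) = 4 - (O/O + (O*(O + O))/O) = 4 - (1 + (O*(2*O))/O) = 4 - (1 + (2*O²)/O) = 4 - (1 + 2*O) = 4 + (-1 - 2*O) = 3 - 2*O)
c(q, g) = -50*g (c(q, g) = (-5*10)*g = -50*g)
z(-397) + c(447, 297) = (3 - 2*(-397)) - 50*297 = (3 + 794) - 14850 = 797 - 14850 = -14053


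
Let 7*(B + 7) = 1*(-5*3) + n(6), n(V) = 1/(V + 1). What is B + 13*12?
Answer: 7197/49 ≈ 146.88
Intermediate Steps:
n(V) = 1/(1 + V)
B = -447/49 (B = -7 + (1*(-5*3) + 1/(1 + 6))/7 = -7 + (1*(-15) + 1/7)/7 = -7 + (-15 + 1/7)/7 = -7 + (1/7)*(-104/7) = -7 - 104/49 = -447/49 ≈ -9.1225)
B + 13*12 = -447/49 + 13*12 = -447/49 + 156 = 7197/49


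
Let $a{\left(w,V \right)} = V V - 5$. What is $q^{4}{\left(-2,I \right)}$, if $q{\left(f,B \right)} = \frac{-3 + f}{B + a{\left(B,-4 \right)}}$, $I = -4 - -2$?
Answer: $\frac{625}{6561} \approx 0.09526$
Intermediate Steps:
$a{\left(w,V \right)} = -5 + V^{2}$ ($a{\left(w,V \right)} = V^{2} - 5 = -5 + V^{2}$)
$I = -2$ ($I = -4 + 2 = -2$)
$q{\left(f,B \right)} = \frac{-3 + f}{11 + B}$ ($q{\left(f,B \right)} = \frac{-3 + f}{B - \left(5 - \left(-4\right)^{2}\right)} = \frac{-3 + f}{B + \left(-5 + 16\right)} = \frac{-3 + f}{B + 11} = \frac{-3 + f}{11 + B}$)
$q^{4}{\left(-2,I \right)} = \left(\frac{-3 - 2}{11 - 2}\right)^{4} = \left(\frac{1}{9} \left(-5\right)\right)^{4} = \left(- \frac{5}{9}\right)^{4} = \frac{625}{6561}$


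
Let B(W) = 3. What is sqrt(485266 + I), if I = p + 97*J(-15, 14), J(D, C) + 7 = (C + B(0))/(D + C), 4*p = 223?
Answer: 5*sqrt(77279)/2 ≈ 694.98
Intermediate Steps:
p = 223/4 (p = (1/4)*223 = 223/4 ≈ 55.750)
J(D, C) = -7 + (3 + C)/(C + D) (J(D, C) = -7 + (C + 3)/(D + C) = -7 + (3 + C)/(C + D))
I = -9089/4 (I = 223/4 + 97*((3 - 7*(-15) - 6*14)/(14 - 15)) = 223/4 + 97*((3 + 105 - 84)/(-1)) = 223/4 + 97*(-1*24) = 223/4 + 97*(-24) = 223/4 - 2328 = -9089/4 ≈ -2272.3)
sqrt(485266 + I) = sqrt(485266 - 9089/4) = sqrt(1931975/4) = 5*sqrt(77279)/2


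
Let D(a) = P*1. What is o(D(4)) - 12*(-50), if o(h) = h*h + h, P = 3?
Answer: 612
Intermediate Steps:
D(a) = 3 (D(a) = 3*1 = 3)
o(h) = h + h² (o(h) = h² + h = h + h²)
o(D(4)) - 12*(-50) = 3*(1 + 3) - 12*(-50) = 3*4 + 600 = 12 + 600 = 612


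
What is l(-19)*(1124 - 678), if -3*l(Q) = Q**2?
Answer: -161006/3 ≈ -53669.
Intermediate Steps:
l(Q) = -Q**2/3
l(-19)*(1124 - 678) = (-1/3*(-19)**2)*(1124 - 678) = -1/3*361*446 = -361/3*446 = -161006/3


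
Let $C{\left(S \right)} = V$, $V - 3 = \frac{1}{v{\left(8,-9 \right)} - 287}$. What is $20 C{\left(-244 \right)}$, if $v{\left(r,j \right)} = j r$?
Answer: $\frac{21520}{359} \approx 59.944$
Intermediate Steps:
$V = \frac{1076}{359}$ ($V = 3 + \frac{1}{\left(-9\right) 8 - 287} = 3 + \frac{1}{-72 - 287} = 3 + \frac{1}{-359} = 3 - \frac{1}{359} = \frac{1076}{359} \approx 2.9972$)
$C{\left(S \right)} = \frac{1076}{359}$
$20 C{\left(-244 \right)} = 20 \cdot \frac{1076}{359} = \frac{21520}{359}$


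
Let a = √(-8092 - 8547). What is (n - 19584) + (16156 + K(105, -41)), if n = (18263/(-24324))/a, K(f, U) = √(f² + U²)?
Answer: -3428 + √12706 + 2609*I*√16639/57818148 ≈ -3315.3 + 0.0058207*I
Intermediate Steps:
a = I*√16639 (a = √(-16639) = I*√16639 ≈ 128.99*I)
K(f, U) = √(U² + f²)
n = 2609*I*√16639/57818148 (n = (18263/(-24324))/((I*√16639)) = (18263*(-1/24324))*(-I*√16639/16639) = -(-2609)*I*√16639/57818148 = 2609*I*√16639/57818148 ≈ 0.0058207*I)
(n - 19584) + (16156 + K(105, -41)) = (2609*I*√16639/57818148 - 19584) + (16156 + √((-41)² + 105²)) = (-19584 + 2609*I*√16639/57818148) + (16156 + √(1681 + 11025)) = (-19584 + 2609*I*√16639/57818148) + (16156 + √12706) = -3428 + √12706 + 2609*I*√16639/57818148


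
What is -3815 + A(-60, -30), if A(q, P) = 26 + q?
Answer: -3849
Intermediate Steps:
-3815 + A(-60, -30) = -3815 + (26 - 60) = -3815 - 34 = -3849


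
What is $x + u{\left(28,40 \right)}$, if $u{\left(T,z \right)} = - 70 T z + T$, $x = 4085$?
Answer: $-74287$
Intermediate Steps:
$u{\left(T,z \right)} = T - 70 T z$ ($u{\left(T,z \right)} = - 70 T z + T = T - 70 T z$)
$x + u{\left(28,40 \right)} = 4085 + 28 \left(1 - 2800\right) = 4085 + 28 \left(-2799\right) = 4085 - 78372 = -74287$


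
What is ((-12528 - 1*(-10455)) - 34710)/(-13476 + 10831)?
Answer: 36783/2645 ≈ 13.907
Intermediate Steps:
((-12528 - 1*(-10455)) - 34710)/(-13476 + 10831) = ((-12528 + 10455) - 34710)/(-2645) = (-2073 - 34710)*(-1/2645) = -36783*(-1/2645) = 36783/2645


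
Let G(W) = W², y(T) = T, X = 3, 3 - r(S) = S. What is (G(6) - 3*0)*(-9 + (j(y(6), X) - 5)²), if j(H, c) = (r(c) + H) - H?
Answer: 576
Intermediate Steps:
r(S) = 3 - S
j(H, c) = 3 - c (j(H, c) = ((3 - c) + H) - H = (3 + H - c) - H = 3 - c)
(G(6) - 3*0)*(-9 + (j(y(6), X) - 5)²) = (6² - 3*0)*(-9 + ((3 - 1*3) - 5)²) = (36 + 0)*(-9 + ((3 - 3) - 5)²) = 36*(-9 + (0 - 5)²) = 36*(-9 + (-5)²) = 36*(-9 + 25) = 36*16 = 576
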